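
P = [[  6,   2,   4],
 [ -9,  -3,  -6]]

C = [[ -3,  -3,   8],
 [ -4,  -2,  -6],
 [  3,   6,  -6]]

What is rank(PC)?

1

First compute PC:
[[-14,   2,  12],
 [ 21,  -3, -18]]
Now row reduce the product.
R2 ← R2 + (3/2)·R1: [0, 0, 0]
1 nonzero row, so rank(PC) = 1.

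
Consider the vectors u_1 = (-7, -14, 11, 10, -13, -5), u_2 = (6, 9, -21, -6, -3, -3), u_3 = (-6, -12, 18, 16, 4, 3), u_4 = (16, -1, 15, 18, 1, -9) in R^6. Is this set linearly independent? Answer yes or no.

Form the matrix with these vectors as rows and row reduce.
R2 ← R2 + (6/7)·R1: [0, -3, -81/7, 18/7, -99/7, -51/7]
R3 ← R3 − (6/7)·R1: [0, 0, 60/7, 52/7, 106/7, 51/7]
R4 ← R4 + (16/7)·R1: [0, -33, 281/7, 286/7, -201/7, -143/7]
R4 ← R4 − (11)·R2: [0, 0, 1172/7, 88/7, 888/7, 418/7]
R4 ← R4 − (293/15)·R3: [0, 0, 0, -1988/15, -2534/15, -413/5]
4 nonzero rows, so the 4 vectors span a space of dimension 4.
Since 4 = 4, the vectors are linearly independent.

yes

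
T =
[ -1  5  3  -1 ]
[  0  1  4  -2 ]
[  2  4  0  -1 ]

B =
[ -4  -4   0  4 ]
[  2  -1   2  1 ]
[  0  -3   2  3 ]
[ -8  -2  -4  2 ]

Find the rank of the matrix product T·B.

2

First compute TB:
[[ 22,  -8,  20,   8],
 [ 18,  -9,  18,   9],
 [  8, -10,  12,  10]]
Now row reduce the product.
R2 ← R2 − (9/11)·R1: [0, -27/11, 18/11, 27/11]
R3 ← R3 − (4/11)·R1: [0, -78/11, 52/11, 78/11]
R3 ← R3 − (26/9)·R2: [0, 0, 0, 0]
2 nonzero rows, so rank(TB) = 2.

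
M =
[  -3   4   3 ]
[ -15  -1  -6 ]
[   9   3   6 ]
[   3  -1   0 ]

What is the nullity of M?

1

Row reduce to echelon form.
R2 ← R2 − (5)·R1: [0, -21, -21]
R3 ← R3 + (3)·R1: [0, 15, 15]
R4 ← R4 + R1: [0, 3, 3]
R3 ← R3 + (5/7)·R2: [0, 0, 0]
R4 ← R4 + (1/7)·R2: [0, 0, 0]
2 nonzero rows, so rank(M) = 2.
M has 3 columns; by rank–nullity, nullity = 3 − 2 = 1.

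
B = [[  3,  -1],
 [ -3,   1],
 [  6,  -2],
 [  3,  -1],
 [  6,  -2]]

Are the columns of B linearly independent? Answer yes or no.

Row reduce B to echelon form.
R2 ← R2 + R1: [0, 0]
R3 ← R3 − (2)·R1: [0, 0]
R4 ← R4 − R1: [0, 0]
R5 ← R5 − (2)·R1: [0, 0]
1 pivot among 2 columns.
Only 1 < 2 pivot columns, so the columns are linearly dependent.

no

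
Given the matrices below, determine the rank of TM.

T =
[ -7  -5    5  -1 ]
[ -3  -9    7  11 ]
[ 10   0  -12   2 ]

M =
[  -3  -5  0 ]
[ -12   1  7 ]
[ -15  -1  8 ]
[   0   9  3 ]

2

First compute TM:
[[  6,  16,   2],
 [ 12,  98,  26],
 [150, -20, -90]]
Now row reduce the product.
R2 ← R2 − (2)·R1: [0, 66, 22]
R3 ← R3 − (25)·R1: [0, -420, -140]
R3 ← R3 + (70/11)·R2: [0, 0, 0]
2 nonzero rows, so rank(TM) = 2.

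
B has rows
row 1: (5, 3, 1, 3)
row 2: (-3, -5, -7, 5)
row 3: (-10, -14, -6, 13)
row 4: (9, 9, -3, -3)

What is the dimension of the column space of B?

Row reduce to echelon form.
R2 ← R2 + (3/5)·R1: [0, -16/5, -32/5, 34/5]
R3 ← R3 + (2)·R1: [0, -8, -4, 19]
R4 ← R4 − (9/5)·R1: [0, 18/5, -24/5, -42/5]
R3 ← R3 − (5/2)·R2: [0, 0, 12, 2]
R4 ← R4 + (9/8)·R2: [0, 0, -12, -3/4]
R4 ← R4 + R3: [0, 0, 0, 5/4]
Echelon form has 4 nonzero rows, so rank(B) = 4.
The column space has dimension equal to the rank: 4.

4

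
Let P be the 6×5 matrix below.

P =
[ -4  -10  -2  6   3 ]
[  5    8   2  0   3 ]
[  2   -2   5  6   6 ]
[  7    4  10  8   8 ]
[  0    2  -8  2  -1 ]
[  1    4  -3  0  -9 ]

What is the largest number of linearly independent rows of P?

4

Row reduce to echelon form.
R2 ← R2 + (5/4)·R1: [0, -9/2, -1/2, 15/2, 27/4]
R3 ← R3 + (1/2)·R1: [0, -7, 4, 9, 15/2]
R4 ← R4 + (7/4)·R1: [0, -27/2, 13/2, 37/2, 53/4]
R6 ← R6 + (1/4)·R1: [0, 3/2, -7/2, 3/2, -33/4]
R3 ← R3 − (14/9)·R2: [0, 0, 43/9, -8/3, -3]
R4 ← R4 − (3)·R2: [0, 0, 8, -4, -7]
R5 ← R5 + (4/9)·R2: [0, 0, -74/9, 16/3, 2]
R6 ← R6 + (1/3)·R2: [0, 0, -11/3, 4, -6]
R4 ← R4 − (72/43)·R3: [0, 0, 0, 20/43, -85/43]
R5 ← R5 + (74/43)·R3: [0, 0, 0, 32/43, -136/43]
R6 ← R6 + (33/43)·R3: [0, 0, 0, 84/43, -357/43]
R5 ← R5 − (8/5)·R4: [0, 0, 0, 0, 0]
R6 ← R6 − (21/5)·R4: [0, 0, 0, 0, 0]
Echelon form has 4 nonzero rows, so rank(P) = 4.
The rank gives the maximum number of linearly independent rows: 4.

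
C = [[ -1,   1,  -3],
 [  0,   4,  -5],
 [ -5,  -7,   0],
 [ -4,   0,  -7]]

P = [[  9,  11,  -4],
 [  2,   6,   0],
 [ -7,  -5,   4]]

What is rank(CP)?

First compute CP:
[[ 14,  10,  -8],
 [ 43,  49, -20],
 [-59, -97,  20],
 [ 13,  -9, -12]]
Now row reduce the product.
R2 ← R2 − (43/14)·R1: [0, 128/7, 32/7]
R3 ← R3 + (59/14)·R1: [0, -384/7, -96/7]
R4 ← R4 − (13/14)·R1: [0, -128/7, -32/7]
R3 ← R3 + (3)·R2: [0, 0, 0]
R4 ← R4 + R2: [0, 0, 0]
2 nonzero rows, so rank(CP) = 2.

2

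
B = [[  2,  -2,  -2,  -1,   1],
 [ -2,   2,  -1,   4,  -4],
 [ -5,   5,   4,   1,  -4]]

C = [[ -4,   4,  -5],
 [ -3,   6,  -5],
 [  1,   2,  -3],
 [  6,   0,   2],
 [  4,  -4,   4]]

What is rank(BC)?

3

First compute BC:
[[ -6, -12,   8],
 [  9,  18,  -5],
 [ -1,  34, -26]]
Now row reduce the product.
R2 ← R2 + (3/2)·R1: [0, 0, 7]
R3 ← R3 − (1/6)·R1: [0, 36, -82/3]
Swap R2 ↔ R3
3 nonzero rows, so rank(BC) = 3.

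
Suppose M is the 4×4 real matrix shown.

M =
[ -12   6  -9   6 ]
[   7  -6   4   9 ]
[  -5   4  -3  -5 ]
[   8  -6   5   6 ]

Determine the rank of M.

Row reduce to echelon form.
R2 ← R2 + (7/12)·R1: [0, -5/2, -5/4, 25/2]
R3 ← R3 − (5/12)·R1: [0, 3/2, 3/4, -15/2]
R4 ← R4 + (2/3)·R1: [0, -2, -1, 10]
R3 ← R3 + (3/5)·R2: [0, 0, 0, 0]
R4 ← R4 − (4/5)·R2: [0, 0, 0, 0]
Echelon form has 2 nonzero rows, so rank(M) = 2.

2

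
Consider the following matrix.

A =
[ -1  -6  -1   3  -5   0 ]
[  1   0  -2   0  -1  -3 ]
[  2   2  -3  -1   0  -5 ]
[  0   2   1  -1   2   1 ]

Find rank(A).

2

Row reduce to echelon form.
R2 ← R2 + R1: [0, -6, -3, 3, -6, -3]
R3 ← R3 + (2)·R1: [0, -10, -5, 5, -10, -5]
R3 ← R3 − (5/3)·R2: [0, 0, 0, 0, 0, 0]
R4 ← R4 + (1/3)·R2: [0, 0, 0, 0, 0, 0]
Echelon form has 2 nonzero rows, so rank(A) = 2.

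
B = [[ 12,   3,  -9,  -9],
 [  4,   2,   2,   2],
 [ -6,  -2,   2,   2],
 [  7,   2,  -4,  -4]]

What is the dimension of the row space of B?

2

Row reduce to echelon form.
R2 ← R2 − (1/3)·R1: [0, 1, 5, 5]
R3 ← R3 + (1/2)·R1: [0, -1/2, -5/2, -5/2]
R4 ← R4 − (7/12)·R1: [0, 1/4, 5/4, 5/4]
R3 ← R3 + (1/2)·R2: [0, 0, 0, 0]
R4 ← R4 − (1/4)·R2: [0, 0, 0, 0]
Echelon form has 2 nonzero rows, so rank(B) = 2.
The row space has dimension equal to the rank: 2.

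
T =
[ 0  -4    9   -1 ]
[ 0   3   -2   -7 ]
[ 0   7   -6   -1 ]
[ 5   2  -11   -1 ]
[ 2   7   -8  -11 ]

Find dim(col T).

Row reduce to echelon form.
Swap R1 ↔ R4
R5 ← R5 − (2/5)·R1: [0, 31/5, -18/5, -53/5]
R3 ← R3 − (7/3)·R2: [0, 0, -4/3, 46/3]
R4 ← R4 + (4/3)·R2: [0, 0, 19/3, -31/3]
R5 ← R5 − (31/15)·R2: [0, 0, 8/15, 58/15]
R4 ← R4 + (19/4)·R3: [0, 0, 0, 125/2]
R5 ← R5 + (2/5)·R3: [0, 0, 0, 10]
R5 ← R5 − (4/25)·R4: [0, 0, 0, 0]
Echelon form has 4 nonzero rows, so rank(T) = 4.
The column space has dimension equal to the rank: 4.

4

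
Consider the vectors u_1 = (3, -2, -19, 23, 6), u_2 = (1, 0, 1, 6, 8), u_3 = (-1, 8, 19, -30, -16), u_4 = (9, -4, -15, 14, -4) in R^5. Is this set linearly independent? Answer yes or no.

yes

Form the matrix with these vectors as rows and row reduce.
R2 ← R2 − (1/3)·R1: [0, 2/3, 22/3, -5/3, 6]
R3 ← R3 + (1/3)·R1: [0, 22/3, 38/3, -67/3, -14]
R4 ← R4 − (3)·R1: [0, 2, 42, -55, -22]
R3 ← R3 − (11)·R2: [0, 0, -68, -4, -80]
R4 ← R4 − (3)·R2: [0, 0, 20, -50, -40]
R4 ← R4 + (5/17)·R3: [0, 0, 0, -870/17, -1080/17]
4 nonzero rows, so the 4 vectors span a space of dimension 4.
Since 4 = 4, the vectors are linearly independent.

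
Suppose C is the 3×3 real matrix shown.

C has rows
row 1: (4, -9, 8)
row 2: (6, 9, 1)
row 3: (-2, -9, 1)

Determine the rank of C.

3

Row reduce to echelon form.
R2 ← R2 − (3/2)·R1: [0, 45/2, -11]
R3 ← R3 + (1/2)·R1: [0, -27/2, 5]
R3 ← R3 + (3/5)·R2: [0, 0, -8/5]
Echelon form has 3 nonzero rows, so rank(C) = 3.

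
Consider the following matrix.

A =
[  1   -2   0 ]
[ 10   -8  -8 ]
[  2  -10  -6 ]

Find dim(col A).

Row reduce to echelon form.
R2 ← R2 − (10)·R1: [0, 12, -8]
R3 ← R3 − (2)·R1: [0, -6, -6]
R3 ← R3 + (1/2)·R2: [0, 0, -10]
Echelon form has 3 nonzero rows, so rank(A) = 3.
The column space has dimension equal to the rank: 3.

3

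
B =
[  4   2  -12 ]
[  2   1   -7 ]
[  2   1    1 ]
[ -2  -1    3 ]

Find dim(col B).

Row reduce to echelon form.
R2 ← R2 − (1/2)·R1: [0, 0, -1]
R3 ← R3 − (1/2)·R1: [0, 0, 7]
R4 ← R4 + (1/2)·R1: [0, 0, -3]
R3 ← R3 + (7)·R2: [0, 0, 0]
R4 ← R4 − (3)·R2: [0, 0, 0]
Echelon form has 2 nonzero rows, so rank(B) = 2.
The column space has dimension equal to the rank: 2.

2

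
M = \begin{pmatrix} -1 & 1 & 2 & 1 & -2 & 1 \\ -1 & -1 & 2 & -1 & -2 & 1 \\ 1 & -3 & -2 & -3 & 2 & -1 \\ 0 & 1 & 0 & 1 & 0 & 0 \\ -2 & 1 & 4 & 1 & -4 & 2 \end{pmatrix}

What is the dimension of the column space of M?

Row reduce to echelon form.
R2 ← R2 − R1: [0, -2, 0, -2, 0, 0]
R3 ← R3 + R1: [0, -2, 0, -2, 0, 0]
R5 ← R5 − (2)·R1: [0, -1, 0, -1, 0, 0]
R3 ← R3 − R2: [0, 0, 0, 0, 0, 0]
R4 ← R4 + (1/2)·R2: [0, 0, 0, 0, 0, 0]
R5 ← R5 − (1/2)·R2: [0, 0, 0, 0, 0, 0]
Echelon form has 2 nonzero rows, so rank(M) = 2.
The column space has dimension equal to the rank: 2.

2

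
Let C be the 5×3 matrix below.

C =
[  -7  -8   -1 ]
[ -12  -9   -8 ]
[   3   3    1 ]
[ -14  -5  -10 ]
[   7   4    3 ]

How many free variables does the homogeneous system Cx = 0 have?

Row reduce to echelon form.
R2 ← R2 − (12/7)·R1: [0, 33/7, -44/7]
R3 ← R3 + (3/7)·R1: [0, -3/7, 4/7]
R4 ← R4 − (2)·R1: [0, 11, -8]
R5 ← R5 + R1: [0, -4, 2]
R3 ← R3 + (1/11)·R2: [0, 0, 0]
R4 ← R4 − (7/3)·R2: [0, 0, 20/3]
R5 ← R5 + (28/33)·R2: [0, 0, -10/3]
Swap R3 ↔ R4
R5 ← R5 + (1/2)·R3: [0, 0, 0]
3 nonzero rows, so rank(C) = 3.
C has 3 columns; by rank–nullity, nullity = 3 − 3 = 0.

0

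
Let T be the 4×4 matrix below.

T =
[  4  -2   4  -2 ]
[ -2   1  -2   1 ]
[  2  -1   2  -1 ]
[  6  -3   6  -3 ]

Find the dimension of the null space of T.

Row reduce to echelon form.
R2 ← R2 + (1/2)·R1: [0, 0, 0, 0]
R3 ← R3 − (1/2)·R1: [0, 0, 0, 0]
R4 ← R4 − (3/2)·R1: [0, 0, 0, 0]
1 nonzero row, so rank(T) = 1.
T has 4 columns; by rank–nullity, nullity = 4 − 1 = 3.

3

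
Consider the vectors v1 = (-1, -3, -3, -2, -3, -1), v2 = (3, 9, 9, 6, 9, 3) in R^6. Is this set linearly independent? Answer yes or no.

Form the matrix with these vectors as rows and row reduce.
R2 ← R2 + (3)·R1: [0, 0, 0, 0, 0, 0]
1 nonzero row, so the 2 vectors span a space of dimension 1.
Since 1 < 2, the vectors are linearly dependent.

no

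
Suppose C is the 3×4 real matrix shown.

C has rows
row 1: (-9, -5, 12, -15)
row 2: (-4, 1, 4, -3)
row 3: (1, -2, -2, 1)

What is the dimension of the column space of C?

Row reduce to echelon form.
R2 ← R2 − (4/9)·R1: [0, 29/9, -4/3, 11/3]
R3 ← R3 + (1/9)·R1: [0, -23/9, -2/3, -2/3]
R3 ← R3 + (23/29)·R2: [0, 0, -50/29, 65/29]
Echelon form has 3 nonzero rows, so rank(C) = 3.
The column space has dimension equal to the rank: 3.

3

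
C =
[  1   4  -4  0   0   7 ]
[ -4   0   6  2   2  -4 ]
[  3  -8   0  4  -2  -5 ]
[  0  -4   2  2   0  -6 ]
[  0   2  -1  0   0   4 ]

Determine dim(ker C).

Row reduce to echelon form.
R2 ← R2 + (4)·R1: [0, 16, -10, 2, 2, 24]
R3 ← R3 − (3)·R1: [0, -20, 12, 4, -2, -26]
R3 ← R3 + (5/4)·R2: [0, 0, -1/2, 13/2, 1/2, 4]
R4 ← R4 + (1/4)·R2: [0, 0, -1/2, 5/2, 1/2, 0]
R5 ← R5 − (1/8)·R2: [0, 0, 1/4, -1/4, -1/4, 1]
R4 ← R4 − R3: [0, 0, 0, -4, 0, -4]
R5 ← R5 + (1/2)·R3: [0, 0, 0, 3, 0, 3]
R5 ← R5 + (3/4)·R4: [0, 0, 0, 0, 0, 0]
4 nonzero rows, so rank(C) = 4.
C has 6 columns; by rank–nullity, nullity = 6 − 4 = 2.

2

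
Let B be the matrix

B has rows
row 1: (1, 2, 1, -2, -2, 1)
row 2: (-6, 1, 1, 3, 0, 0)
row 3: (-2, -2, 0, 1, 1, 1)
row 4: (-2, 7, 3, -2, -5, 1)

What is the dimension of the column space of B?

Row reduce to echelon form.
R2 ← R2 + (6)·R1: [0, 13, 7, -9, -12, 6]
R3 ← R3 + (2)·R1: [0, 2, 2, -3, -3, 3]
R4 ← R4 + (2)·R1: [0, 11, 5, -6, -9, 3]
R3 ← R3 − (2/13)·R2: [0, 0, 12/13, -21/13, -15/13, 27/13]
R4 ← R4 − (11/13)·R2: [0, 0, -12/13, 21/13, 15/13, -27/13]
R4 ← R4 + R3: [0, 0, 0, 0, 0, 0]
Echelon form has 3 nonzero rows, so rank(B) = 3.
The column space has dimension equal to the rank: 3.

3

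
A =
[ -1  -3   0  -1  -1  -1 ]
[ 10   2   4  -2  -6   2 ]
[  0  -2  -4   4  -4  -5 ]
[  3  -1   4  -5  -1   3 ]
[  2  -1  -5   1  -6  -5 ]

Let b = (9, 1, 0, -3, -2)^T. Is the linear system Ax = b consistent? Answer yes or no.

no

Row reduce the augmented matrix [A | b].
R2 ← R2 + (10)·R1: [0, -28, 4, -12, -16, -8, 91]
R4 ← R4 + (3)·R1: [0, -10, 4, -8, -4, 0, 24]
R5 ← R5 + (2)·R1: [0, -7, -5, -1, -8, -7, 16]
R3 ← R3 − (1/14)·R2: [0, 0, -30/7, 34/7, -20/7, -31/7, -13/2]
R4 ← R4 − (5/14)·R2: [0, 0, 18/7, -26/7, 12/7, 20/7, -17/2]
R5 ← R5 − (1/4)·R2: [0, 0, -6, 2, -4, -5, -27/4]
R4 ← R4 + (3/5)·R3: [0, 0, 0, -4/5, 0, 1/5, -62/5]
R5 ← R5 − (7/5)·R3: [0, 0, 0, -24/5, 0, 6/5, 47/20]
R5 ← R5 − (6)·R4: [0, 0, 0, 0, 0, 0, 307/4]
The echelon form has 5 nonzero rows; the last pivot sits in the augmented column, so rank(A) = 4 but rank([A|b]) = 5.
Since the ranks differ, the system is inconsistent.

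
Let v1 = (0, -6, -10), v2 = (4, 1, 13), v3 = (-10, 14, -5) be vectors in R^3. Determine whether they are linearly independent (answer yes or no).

no

Form the matrix with these vectors as rows and row reduce.
Swap R1 ↔ R2
R3 ← R3 + (5/2)·R1: [0, 33/2, 55/2]
R3 ← R3 + (11/4)·R2: [0, 0, 0]
2 nonzero rows, so the 3 vectors span a space of dimension 2.
Since 2 < 3, the vectors are linearly dependent.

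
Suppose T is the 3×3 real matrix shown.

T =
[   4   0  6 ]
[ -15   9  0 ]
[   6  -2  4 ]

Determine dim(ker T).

1

Row reduce to echelon form.
R2 ← R2 + (15/4)·R1: [0, 9, 45/2]
R3 ← R3 − (3/2)·R1: [0, -2, -5]
R3 ← R3 + (2/9)·R2: [0, 0, 0]
2 nonzero rows, so rank(T) = 2.
T has 3 columns; by rank–nullity, nullity = 3 − 2 = 1.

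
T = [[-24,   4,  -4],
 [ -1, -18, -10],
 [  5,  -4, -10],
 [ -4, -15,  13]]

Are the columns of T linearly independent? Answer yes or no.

yes

Row reduce T to echelon form.
R2 ← R2 − (1/24)·R1: [0, -109/6, -59/6]
R3 ← R3 + (5/24)·R1: [0, -19/6, -65/6]
R4 ← R4 − (1/6)·R1: [0, -47/3, 41/3]
R3 ← R3 − (19/109)·R2: [0, 0, -994/109]
R4 ← R4 − (94/109)·R2: [0, 0, 2414/109]
R4 ← R4 + (17/7)·R3: [0, 0, 0]
3 pivots among 3 columns.
Every column is a pivot column, so the columns are linearly independent.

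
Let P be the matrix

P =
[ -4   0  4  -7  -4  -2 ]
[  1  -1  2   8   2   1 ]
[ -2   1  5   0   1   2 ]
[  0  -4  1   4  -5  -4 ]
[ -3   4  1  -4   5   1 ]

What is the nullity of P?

Row reduce to echelon form.
R2 ← R2 + (1/4)·R1: [0, -1, 3, 25/4, 1, 1/2]
R3 ← R3 − (1/2)·R1: [0, 1, 3, 7/2, 3, 3]
R5 ← R5 − (3/4)·R1: [0, 4, -2, 5/4, 8, 5/2]
R3 ← R3 + R2: [0, 0, 6, 39/4, 4, 7/2]
R4 ← R4 − (4)·R2: [0, 0, -11, -21, -9, -6]
R5 ← R5 + (4)·R2: [0, 0, 10, 105/4, 12, 9/2]
R4 ← R4 + (11/6)·R3: [0, 0, 0, -25/8, -5/3, 5/12]
R5 ← R5 − (5/3)·R3: [0, 0, 0, 10, 16/3, -4/3]
R5 ← R5 + (16/5)·R4: [0, 0, 0, 0, 0, 0]
4 nonzero rows, so rank(P) = 4.
P has 6 columns; by rank–nullity, nullity = 6 − 4 = 2.

2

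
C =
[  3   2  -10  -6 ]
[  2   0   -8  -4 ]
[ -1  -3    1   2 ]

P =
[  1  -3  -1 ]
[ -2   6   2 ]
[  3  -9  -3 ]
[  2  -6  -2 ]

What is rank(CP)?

1

First compute CP:
[[-43, 129,  43],
 [-30,  90,  30],
 [ 12, -36, -12]]
Now row reduce the product.
R2 ← R2 − (30/43)·R1: [0, 0, 0]
R3 ← R3 + (12/43)·R1: [0, 0, 0]
1 nonzero row, so rank(CP) = 1.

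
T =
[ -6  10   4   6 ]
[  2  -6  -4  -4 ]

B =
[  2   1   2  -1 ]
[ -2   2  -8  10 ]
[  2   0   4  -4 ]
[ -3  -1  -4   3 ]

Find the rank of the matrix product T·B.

First compute TB:
[[-42,   8, -100, 108],
 [ 20,  -6,  52, -58]]
Now row reduce the product.
R2 ← R2 + (10/21)·R1: [0, -46/21, 92/21, -46/7]
2 nonzero rows, so rank(TB) = 2.

2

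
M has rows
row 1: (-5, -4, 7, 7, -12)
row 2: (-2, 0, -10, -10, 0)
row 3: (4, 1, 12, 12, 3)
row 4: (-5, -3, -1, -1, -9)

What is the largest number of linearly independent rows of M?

2

Row reduce to echelon form.
R2 ← R2 − (2/5)·R1: [0, 8/5, -64/5, -64/5, 24/5]
R3 ← R3 + (4/5)·R1: [0, -11/5, 88/5, 88/5, -33/5]
R4 ← R4 − R1: [0, 1, -8, -8, 3]
R3 ← R3 + (11/8)·R2: [0, 0, 0, 0, 0]
R4 ← R4 − (5/8)·R2: [0, 0, 0, 0, 0]
Echelon form has 2 nonzero rows, so rank(M) = 2.
The rank gives the maximum number of linearly independent rows: 2.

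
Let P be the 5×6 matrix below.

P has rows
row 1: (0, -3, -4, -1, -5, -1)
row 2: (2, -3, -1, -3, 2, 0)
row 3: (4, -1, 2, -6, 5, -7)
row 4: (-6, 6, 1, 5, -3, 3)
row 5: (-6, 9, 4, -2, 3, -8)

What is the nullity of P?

1

Row reduce to echelon form.
Swap R1 ↔ R2
R3 ← R3 − (2)·R1: [0, 5, 4, 0, 1, -7]
R4 ← R4 + (3)·R1: [0, -3, -2, -4, 3, 3]
R5 ← R5 + (3)·R1: [0, 0, 1, -11, 9, -8]
R3 ← R3 + (5/3)·R2: [0, 0, -8/3, -5/3, -22/3, -26/3]
R4 ← R4 − R2: [0, 0, 2, -3, 8, 4]
R4 ← R4 + (3/4)·R3: [0, 0, 0, -17/4, 5/2, -5/2]
R5 ← R5 + (3/8)·R3: [0, 0, 0, -93/8, 25/4, -45/4]
R5 ← R5 − (93/34)·R4: [0, 0, 0, 0, -10/17, -75/17]
5 nonzero rows, so rank(P) = 5.
P has 6 columns; by rank–nullity, nullity = 6 − 5 = 1.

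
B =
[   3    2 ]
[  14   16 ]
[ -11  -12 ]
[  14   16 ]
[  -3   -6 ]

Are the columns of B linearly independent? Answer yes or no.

Row reduce B to echelon form.
R2 ← R2 − (14/3)·R1: [0, 20/3]
R3 ← R3 + (11/3)·R1: [0, -14/3]
R4 ← R4 − (14/3)·R1: [0, 20/3]
R5 ← R5 + R1: [0, -4]
R3 ← R3 + (7/10)·R2: [0, 0]
R4 ← R4 − R2: [0, 0]
R5 ← R5 + (3/5)·R2: [0, 0]
2 pivots among 2 columns.
Every column is a pivot column, so the columns are linearly independent.

yes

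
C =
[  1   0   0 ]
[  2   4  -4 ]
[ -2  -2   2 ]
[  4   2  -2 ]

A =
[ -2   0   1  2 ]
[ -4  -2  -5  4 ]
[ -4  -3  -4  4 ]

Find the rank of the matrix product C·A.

First compute CA:
[[ -2,   0,   1,   2],
 [ -4,   4,  -2,   4],
 [  4,  -2,   0,  -4],
 [ -8,   2,   2,   8]]
Now row reduce the product.
R2 ← R2 − (2)·R1: [0, 4, -4, 0]
R3 ← R3 + (2)·R1: [0, -2, 2, 0]
R4 ← R4 − (4)·R1: [0, 2, -2, 0]
R3 ← R3 + (1/2)·R2: [0, 0, 0, 0]
R4 ← R4 − (1/2)·R2: [0, 0, 0, 0]
2 nonzero rows, so rank(CA) = 2.

2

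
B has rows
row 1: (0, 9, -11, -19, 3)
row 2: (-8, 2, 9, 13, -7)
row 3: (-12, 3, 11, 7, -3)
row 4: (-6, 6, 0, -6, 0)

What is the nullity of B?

Row reduce to echelon form.
Swap R1 ↔ R2
R3 ← R3 − (3/2)·R1: [0, 0, -5/2, -25/2, 15/2]
R4 ← R4 − (3/4)·R1: [0, 9/2, -27/4, -63/4, 21/4]
R4 ← R4 − (1/2)·R2: [0, 0, -5/4, -25/4, 15/4]
R4 ← R4 − (1/2)·R3: [0, 0, 0, 0, 0]
3 nonzero rows, so rank(B) = 3.
B has 5 columns; by rank–nullity, nullity = 5 − 3 = 2.

2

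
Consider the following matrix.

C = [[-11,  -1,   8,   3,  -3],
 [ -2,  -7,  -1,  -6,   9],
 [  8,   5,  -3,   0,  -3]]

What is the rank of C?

3

Row reduce to echelon form.
R2 ← R2 − (2/11)·R1: [0, -75/11, -27/11, -72/11, 105/11]
R3 ← R3 + (8/11)·R1: [0, 47/11, 31/11, 24/11, -57/11]
R3 ← R3 + (47/75)·R2: [0, 0, 32/25, -48/25, 4/5]
Echelon form has 3 nonzero rows, so rank(C) = 3.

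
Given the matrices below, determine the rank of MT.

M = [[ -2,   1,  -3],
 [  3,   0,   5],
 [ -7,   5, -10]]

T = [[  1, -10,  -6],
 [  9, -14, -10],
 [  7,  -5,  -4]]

First compute MT:
[[-14,  21,  14],
 [ 38, -55, -38],
 [-32,  50,  32]]
Now row reduce the product.
R2 ← R2 + (19/7)·R1: [0, 2, 0]
R3 ← R3 − (16/7)·R1: [0, 2, 0]
R3 ← R3 − R2: [0, 0, 0]
2 nonzero rows, so rank(MT) = 2.

2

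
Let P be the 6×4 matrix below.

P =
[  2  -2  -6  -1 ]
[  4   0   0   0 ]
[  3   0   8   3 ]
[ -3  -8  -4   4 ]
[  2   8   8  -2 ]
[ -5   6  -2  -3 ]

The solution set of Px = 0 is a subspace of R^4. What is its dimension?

0

Row reduce to echelon form.
R2 ← R2 − (2)·R1: [0, 4, 12, 2]
R3 ← R3 − (3/2)·R1: [0, 3, 17, 9/2]
R4 ← R4 + (3/2)·R1: [0, -11, -13, 5/2]
R5 ← R5 − R1: [0, 10, 14, -1]
R6 ← R6 + (5/2)·R1: [0, 1, -17, -11/2]
R3 ← R3 − (3/4)·R2: [0, 0, 8, 3]
R4 ← R4 + (11/4)·R2: [0, 0, 20, 8]
R5 ← R5 − (5/2)·R2: [0, 0, -16, -6]
R6 ← R6 − (1/4)·R2: [0, 0, -20, -6]
R4 ← R4 − (5/2)·R3: [0, 0, 0, 1/2]
R5 ← R5 + (2)·R3: [0, 0, 0, 0]
R6 ← R6 + (5/2)·R3: [0, 0, 0, 3/2]
R6 ← R6 − (3)·R4: [0, 0, 0, 0]
4 nonzero rows, so rank(P) = 4.
P has 4 columns; by rank–nullity, nullity = 4 − 4 = 0.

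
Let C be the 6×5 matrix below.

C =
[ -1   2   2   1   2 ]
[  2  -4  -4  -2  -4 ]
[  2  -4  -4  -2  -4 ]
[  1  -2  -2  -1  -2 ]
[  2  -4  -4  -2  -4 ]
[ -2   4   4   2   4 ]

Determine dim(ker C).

Row reduce to echelon form.
R2 ← R2 + (2)·R1: [0, 0, 0, 0, 0]
R3 ← R3 + (2)·R1: [0, 0, 0, 0, 0]
R4 ← R4 + R1: [0, 0, 0, 0, 0]
R5 ← R5 + (2)·R1: [0, 0, 0, 0, 0]
R6 ← R6 − (2)·R1: [0, 0, 0, 0, 0]
1 nonzero row, so rank(C) = 1.
C has 5 columns; by rank–nullity, nullity = 5 − 1 = 4.

4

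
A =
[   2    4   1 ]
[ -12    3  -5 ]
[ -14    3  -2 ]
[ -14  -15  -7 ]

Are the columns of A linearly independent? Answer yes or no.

yes

Row reduce A to echelon form.
R2 ← R2 + (6)·R1: [0, 27, 1]
R3 ← R3 + (7)·R1: [0, 31, 5]
R4 ← R4 + (7)·R1: [0, 13, 0]
R3 ← R3 − (31/27)·R2: [0, 0, 104/27]
R4 ← R4 − (13/27)·R2: [0, 0, -13/27]
R4 ← R4 + (1/8)·R3: [0, 0, 0]
3 pivots among 3 columns.
Every column is a pivot column, so the columns are linearly independent.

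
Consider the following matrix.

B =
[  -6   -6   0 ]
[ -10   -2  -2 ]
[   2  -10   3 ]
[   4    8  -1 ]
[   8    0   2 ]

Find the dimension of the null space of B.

1

Row reduce to echelon form.
R2 ← R2 − (5/3)·R1: [0, 8, -2]
R3 ← R3 + (1/3)·R1: [0, -12, 3]
R4 ← R4 + (2/3)·R1: [0, 4, -1]
R5 ← R5 + (4/3)·R1: [0, -8, 2]
R3 ← R3 + (3/2)·R2: [0, 0, 0]
R4 ← R4 − (1/2)·R2: [0, 0, 0]
R5 ← R5 + R2: [0, 0, 0]
2 nonzero rows, so rank(B) = 2.
B has 3 columns; by rank–nullity, nullity = 3 − 2 = 1.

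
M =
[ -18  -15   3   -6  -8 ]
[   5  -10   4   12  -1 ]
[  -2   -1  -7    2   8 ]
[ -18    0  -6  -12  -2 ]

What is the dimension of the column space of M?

4

Row reduce to echelon form.
R2 ← R2 + (5/18)·R1: [0, -85/6, 29/6, 31/3, -29/9]
R3 ← R3 − (1/9)·R1: [0, 2/3, -22/3, 8/3, 80/9]
R4 ← R4 − R1: [0, 15, -9, -6, 6]
R3 ← R3 + (4/85)·R2: [0, 0, -604/85, 268/85, 2228/255]
R4 ← R4 + (18/17)·R2: [0, 0, -66/17, 84/17, 44/17]
R4 ← R4 − (165/302)·R3: [0, 0, 0, 486/151, -330/151]
Echelon form has 4 nonzero rows, so rank(M) = 4.
The column space has dimension equal to the rank: 4.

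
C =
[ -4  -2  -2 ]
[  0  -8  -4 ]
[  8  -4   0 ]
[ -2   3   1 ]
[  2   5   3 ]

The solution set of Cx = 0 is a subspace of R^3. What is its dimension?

Row reduce to echelon form.
R3 ← R3 + (2)·R1: [0, -8, -4]
R4 ← R4 − (1/2)·R1: [0, 4, 2]
R5 ← R5 + (1/2)·R1: [0, 4, 2]
R3 ← R3 − R2: [0, 0, 0]
R4 ← R4 + (1/2)·R2: [0, 0, 0]
R5 ← R5 + (1/2)·R2: [0, 0, 0]
2 nonzero rows, so rank(C) = 2.
C has 3 columns; by rank–nullity, nullity = 3 − 2 = 1.

1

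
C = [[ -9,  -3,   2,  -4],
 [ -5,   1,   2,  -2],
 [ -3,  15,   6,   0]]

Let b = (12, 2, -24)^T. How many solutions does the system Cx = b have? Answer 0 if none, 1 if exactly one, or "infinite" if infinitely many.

infinite

Row reduce the augmented matrix [C | b].
R2 ← R2 − (5/9)·R1: [0, 8/3, 8/9, 2/9, -14/3]
R3 ← R3 − (1/3)·R1: [0, 16, 16/3, 4/3, -28]
R3 ← R3 − (6)·R2: [0, 0, 0, 0, 0]
The echelon form has 2 nonzero rows, and every pivot lies in the first 4 columns, so rank(C) = rank([C|b]) = 2.
The system is consistent.
rank = 2 < 4 unknowns, so there are infinitely many solutions.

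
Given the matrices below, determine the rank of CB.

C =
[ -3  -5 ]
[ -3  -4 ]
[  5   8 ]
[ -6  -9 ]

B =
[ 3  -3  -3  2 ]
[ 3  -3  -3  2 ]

First compute CB:
[[-24,  24,  24, -16],
 [-21,  21,  21, -14],
 [ 39, -39, -39,  26],
 [-45,  45,  45, -30]]
Now row reduce the product.
R2 ← R2 − (7/8)·R1: [0, 0, 0, 0]
R3 ← R3 + (13/8)·R1: [0, 0, 0, 0]
R4 ← R4 − (15/8)·R1: [0, 0, 0, 0]
1 nonzero row, so rank(CB) = 1.

1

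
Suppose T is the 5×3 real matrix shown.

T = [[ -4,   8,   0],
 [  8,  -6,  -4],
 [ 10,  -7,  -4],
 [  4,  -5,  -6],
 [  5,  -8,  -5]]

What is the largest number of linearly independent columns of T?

Row reduce to echelon form.
R2 ← R2 + (2)·R1: [0, 10, -4]
R3 ← R3 + (5/2)·R1: [0, 13, -4]
R4 ← R4 + R1: [0, 3, -6]
R5 ← R5 + (5/4)·R1: [0, 2, -5]
R3 ← R3 − (13/10)·R2: [0, 0, 6/5]
R4 ← R4 − (3/10)·R2: [0, 0, -24/5]
R5 ← R5 − (1/5)·R2: [0, 0, -21/5]
R4 ← R4 + (4)·R3: [0, 0, 0]
R5 ← R5 + (7/2)·R3: [0, 0, 0]
Echelon form has 3 nonzero rows, so rank(T) = 3.
The rank gives the maximum number of linearly independent columns: 3.

3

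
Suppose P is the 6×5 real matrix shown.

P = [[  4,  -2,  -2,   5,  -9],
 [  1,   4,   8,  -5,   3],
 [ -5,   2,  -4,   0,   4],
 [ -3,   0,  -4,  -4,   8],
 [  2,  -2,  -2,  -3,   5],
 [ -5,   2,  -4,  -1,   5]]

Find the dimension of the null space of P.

Row reduce to echelon form.
R2 ← R2 − (1/4)·R1: [0, 9/2, 17/2, -25/4, 21/4]
R3 ← R3 + (5/4)·R1: [0, -1/2, -13/2, 25/4, -29/4]
R4 ← R4 + (3/4)·R1: [0, -3/2, -11/2, -1/4, 5/4]
R5 ← R5 − (1/2)·R1: [0, -1, -1, -11/2, 19/2]
R6 ← R6 + (5/4)·R1: [0, -1/2, -13/2, 21/4, -25/4]
R3 ← R3 + (1/9)·R2: [0, 0, -50/9, 50/9, -20/3]
R4 ← R4 + (1/3)·R2: [0, 0, -8/3, -7/3, 3]
R5 ← R5 + (2/9)·R2: [0, 0, 8/9, -62/9, 32/3]
R6 ← R6 + (1/9)·R2: [0, 0, -50/9, 41/9, -17/3]
R4 ← R4 − (12/25)·R3: [0, 0, 0, -5, 31/5]
R5 ← R5 + (4/25)·R3: [0, 0, 0, -6, 48/5]
R6 ← R6 − R3: [0, 0, 0, -1, 1]
R5 ← R5 − (6/5)·R4: [0, 0, 0, 0, 54/25]
R6 ← R6 − (1/5)·R4: [0, 0, 0, 0, -6/25]
R6 ← R6 + (1/9)·R5: [0, 0, 0, 0, 0]
5 nonzero rows, so rank(P) = 5.
P has 5 columns; by rank–nullity, nullity = 5 − 5 = 0.

0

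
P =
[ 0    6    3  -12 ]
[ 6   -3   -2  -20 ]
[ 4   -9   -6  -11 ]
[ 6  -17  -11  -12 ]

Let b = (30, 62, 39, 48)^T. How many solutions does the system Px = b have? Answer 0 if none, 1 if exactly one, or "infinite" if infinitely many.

Row reduce the augmented matrix [P | b].
Swap R1 ↔ R2
R3 ← R3 − (2/3)·R1: [0, -7, -14/3, 7/3, -7/3]
R4 ← R4 − R1: [0, -14, -9, 8, -14]
R3 ← R3 + (7/6)·R2: [0, 0, -7/6, -35/3, 98/3]
R4 ← R4 + (7/3)·R2: [0, 0, -2, -20, 56]
R4 ← R4 − (12/7)·R3: [0, 0, 0, 0, 0]
The echelon form has 3 nonzero rows, and every pivot lies in the first 4 columns, so rank(P) = rank([P|b]) = 3.
The system is consistent.
rank = 3 < 4 unknowns, so there are infinitely many solutions.

infinite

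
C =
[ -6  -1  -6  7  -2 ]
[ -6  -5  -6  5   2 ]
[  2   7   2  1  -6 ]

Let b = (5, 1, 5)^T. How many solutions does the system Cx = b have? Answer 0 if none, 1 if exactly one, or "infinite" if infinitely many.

infinite

Row reduce the augmented matrix [C | b].
R2 ← R2 − R1: [0, -4, 0, -2, 4, -4]
R3 ← R3 + (1/3)·R1: [0, 20/3, 0, 10/3, -20/3, 20/3]
R3 ← R3 + (5/3)·R2: [0, 0, 0, 0, 0, 0]
The echelon form has 2 nonzero rows, and every pivot lies in the first 5 columns, so rank(C) = rank([C|b]) = 2.
The system is consistent.
rank = 2 < 5 unknowns, so there are infinitely many solutions.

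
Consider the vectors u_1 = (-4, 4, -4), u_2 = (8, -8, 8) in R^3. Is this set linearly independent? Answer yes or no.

no

Form the matrix with these vectors as rows and row reduce.
R2 ← R2 + (2)·R1: [0, 0, 0]
1 nonzero row, so the 2 vectors span a space of dimension 1.
Since 1 < 2, the vectors are linearly dependent.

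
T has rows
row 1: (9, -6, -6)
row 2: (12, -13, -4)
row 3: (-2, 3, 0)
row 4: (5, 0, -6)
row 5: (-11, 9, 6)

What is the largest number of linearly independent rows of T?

2

Row reduce to echelon form.
R2 ← R2 − (4/3)·R1: [0, -5, 4]
R3 ← R3 + (2/9)·R1: [0, 5/3, -4/3]
R4 ← R4 − (5/9)·R1: [0, 10/3, -8/3]
R5 ← R5 + (11/9)·R1: [0, 5/3, -4/3]
R3 ← R3 + (1/3)·R2: [0, 0, 0]
R4 ← R4 + (2/3)·R2: [0, 0, 0]
R5 ← R5 + (1/3)·R2: [0, 0, 0]
Echelon form has 2 nonzero rows, so rank(T) = 2.
The rank gives the maximum number of linearly independent rows: 2.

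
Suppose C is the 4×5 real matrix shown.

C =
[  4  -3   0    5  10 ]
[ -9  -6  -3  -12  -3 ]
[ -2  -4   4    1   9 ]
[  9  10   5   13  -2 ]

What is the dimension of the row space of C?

Row reduce to echelon form.
R2 ← R2 + (9/4)·R1: [0, -51/4, -3, -3/4, 39/2]
R3 ← R3 + (1/2)·R1: [0, -11/2, 4, 7/2, 14]
R4 ← R4 − (9/4)·R1: [0, 67/4, 5, 7/4, -49/2]
R3 ← R3 − (22/51)·R2: [0, 0, 90/17, 65/17, 95/17]
R4 ← R4 + (67/51)·R2: [0, 0, 18/17, 13/17, 19/17]
R4 ← R4 − (1/5)·R3: [0, 0, 0, 0, 0]
Echelon form has 3 nonzero rows, so rank(C) = 3.
The row space has dimension equal to the rank: 3.

3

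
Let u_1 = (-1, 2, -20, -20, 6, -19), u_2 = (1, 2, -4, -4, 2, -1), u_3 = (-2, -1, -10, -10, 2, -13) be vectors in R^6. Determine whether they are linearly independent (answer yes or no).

Form the matrix with these vectors as rows and row reduce.
R2 ← R2 + R1: [0, 4, -24, -24, 8, -20]
R3 ← R3 − (2)·R1: [0, -5, 30, 30, -10, 25]
R3 ← R3 + (5/4)·R2: [0, 0, 0, 0, 0, 0]
2 nonzero rows, so the 3 vectors span a space of dimension 2.
Since 2 < 3, the vectors are linearly dependent.

no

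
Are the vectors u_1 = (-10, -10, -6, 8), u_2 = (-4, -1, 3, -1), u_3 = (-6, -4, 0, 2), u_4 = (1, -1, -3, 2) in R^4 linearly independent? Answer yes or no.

no

Form the matrix with these vectors as rows and row reduce.
R2 ← R2 − (2/5)·R1: [0, 3, 27/5, -21/5]
R3 ← R3 − (3/5)·R1: [0, 2, 18/5, -14/5]
R4 ← R4 + (1/10)·R1: [0, -2, -18/5, 14/5]
R3 ← R3 − (2/3)·R2: [0, 0, 0, 0]
R4 ← R4 + (2/3)·R2: [0, 0, 0, 0]
2 nonzero rows, so the 4 vectors span a space of dimension 2.
Since 2 < 4, the vectors are linearly dependent.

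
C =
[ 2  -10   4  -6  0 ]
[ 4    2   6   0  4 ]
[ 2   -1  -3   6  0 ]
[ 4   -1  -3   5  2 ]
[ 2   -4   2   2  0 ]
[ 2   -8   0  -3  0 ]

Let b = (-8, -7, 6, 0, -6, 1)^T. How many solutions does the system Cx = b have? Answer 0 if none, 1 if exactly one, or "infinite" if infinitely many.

Row reduce the augmented matrix [C | b].
R2 ← R2 − (2)·R1: [0, 22, -2, 12, 4, 9]
R3 ← R3 − R1: [0, 9, -7, 12, 0, 14]
R4 ← R4 − (2)·R1: [0, 19, -11, 17, 2, 16]
R5 ← R5 − R1: [0, 6, -2, 8, 0, 2]
R6 ← R6 − R1: [0, 2, -4, 3, 0, 9]
R3 ← R3 − (9/22)·R2: [0, 0, -68/11, 78/11, -18/11, 227/22]
R4 ← R4 − (19/22)·R2: [0, 0, -102/11, 73/11, -16/11, 181/22]
R5 ← R5 − (3/11)·R2: [0, 0, -16/11, 52/11, -12/11, -5/11]
R6 ← R6 − (1/11)·R2: [0, 0, -42/11, 21/11, -4/11, 90/11]
R4 ← R4 − (3/2)·R3: [0, 0, 0, -4, 1, -29/4]
R5 ← R5 − (4/17)·R3: [0, 0, 0, 52/17, -12/17, -49/17]
R6 ← R6 − (21/34)·R3: [0, 0, 0, -42/17, 11/17, 123/68]
R5 ← R5 + (13/17)·R4: [0, 0, 0, 0, 1/17, -573/68]
R6 ← R6 − (21/34)·R4: [0, 0, 0, 0, 1/34, 855/136]
R6 ← R6 − (1/2)·R5: [0, 0, 0, 0, 0, 21/2]
The echelon form has 6 nonzero rows; the last pivot sits in the augmented column, so rank(C) = 5 but rank([C|b]) = 6.
Since the ranks differ, the system is inconsistent.
It has no solutions.

0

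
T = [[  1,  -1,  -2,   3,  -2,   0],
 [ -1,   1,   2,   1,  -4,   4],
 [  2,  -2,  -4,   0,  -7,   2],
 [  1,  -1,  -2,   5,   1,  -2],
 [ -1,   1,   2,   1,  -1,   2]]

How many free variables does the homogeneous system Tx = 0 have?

3

Row reduce to echelon form.
R2 ← R2 + R1: [0, 0, 0, 4, -6, 4]
R3 ← R3 − (2)·R1: [0, 0, 0, -6, -3, 2]
R4 ← R4 − R1: [0, 0, 0, 2, 3, -2]
R5 ← R5 + R1: [0, 0, 0, 4, -3, 2]
R3 ← R3 + (3/2)·R2: [0, 0, 0, 0, -12, 8]
R4 ← R4 − (1/2)·R2: [0, 0, 0, 0, 6, -4]
R5 ← R5 − R2: [0, 0, 0, 0, 3, -2]
R4 ← R4 + (1/2)·R3: [0, 0, 0, 0, 0, 0]
R5 ← R5 + (1/4)·R3: [0, 0, 0, 0, 0, 0]
3 nonzero rows, so rank(T) = 3.
T has 6 columns; by rank–nullity, nullity = 6 − 3 = 3.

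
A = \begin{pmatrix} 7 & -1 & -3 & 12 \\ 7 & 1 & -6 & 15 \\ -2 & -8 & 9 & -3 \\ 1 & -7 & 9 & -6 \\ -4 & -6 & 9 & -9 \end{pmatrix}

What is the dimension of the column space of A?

3

Row reduce to echelon form.
R2 ← R2 − R1: [0, 2, -3, 3]
R3 ← R3 + (2/7)·R1: [0, -58/7, 57/7, 3/7]
R4 ← R4 − (1/7)·R1: [0, -48/7, 66/7, -54/7]
R5 ← R5 + (4/7)·R1: [0, -46/7, 51/7, -15/7]
R3 ← R3 + (29/7)·R2: [0, 0, -30/7, 90/7]
R4 ← R4 + (24/7)·R2: [0, 0, -6/7, 18/7]
R5 ← R5 + (23/7)·R2: [0, 0, -18/7, 54/7]
R4 ← R4 − (1/5)·R3: [0, 0, 0, 0]
R5 ← R5 − (3/5)·R3: [0, 0, 0, 0]
Echelon form has 3 nonzero rows, so rank(A) = 3.
The column space has dimension equal to the rank: 3.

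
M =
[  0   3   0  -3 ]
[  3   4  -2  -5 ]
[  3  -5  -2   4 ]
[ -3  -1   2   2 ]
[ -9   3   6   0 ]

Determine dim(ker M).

Row reduce to echelon form.
Swap R1 ↔ R2
R3 ← R3 − R1: [0, -9, 0, 9]
R4 ← R4 + R1: [0, 3, 0, -3]
R5 ← R5 + (3)·R1: [0, 15, 0, -15]
R3 ← R3 + (3)·R2: [0, 0, 0, 0]
R4 ← R4 − R2: [0, 0, 0, 0]
R5 ← R5 − (5)·R2: [0, 0, 0, 0]
2 nonzero rows, so rank(M) = 2.
M has 4 columns; by rank–nullity, nullity = 4 − 2 = 2.

2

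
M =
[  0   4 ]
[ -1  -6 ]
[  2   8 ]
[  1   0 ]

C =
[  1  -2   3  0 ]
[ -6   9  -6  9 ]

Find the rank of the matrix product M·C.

2

First compute MC:
[[-24,  36, -24,  36],
 [ 35, -52,  33, -54],
 [-46,  68, -42,  72],
 [  1,  -2,   3,   0]]
Now row reduce the product.
R2 ← R2 + (35/24)·R1: [0, 1/2, -2, -3/2]
R3 ← R3 − (23/12)·R1: [0, -1, 4, 3]
R4 ← R4 + (1/24)·R1: [0, -1/2, 2, 3/2]
R3 ← R3 + (2)·R2: [0, 0, 0, 0]
R4 ← R4 + R2: [0, 0, 0, 0]
2 nonzero rows, so rank(MC) = 2.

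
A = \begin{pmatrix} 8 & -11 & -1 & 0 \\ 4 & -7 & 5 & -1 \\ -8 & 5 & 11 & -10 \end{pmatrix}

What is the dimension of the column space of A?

3

Row reduce to echelon form.
R2 ← R2 − (1/2)·R1: [0, -3/2, 11/2, -1]
R3 ← R3 + R1: [0, -6, 10, -10]
R3 ← R3 − (4)·R2: [0, 0, -12, -6]
Echelon form has 3 nonzero rows, so rank(A) = 3.
The column space has dimension equal to the rank: 3.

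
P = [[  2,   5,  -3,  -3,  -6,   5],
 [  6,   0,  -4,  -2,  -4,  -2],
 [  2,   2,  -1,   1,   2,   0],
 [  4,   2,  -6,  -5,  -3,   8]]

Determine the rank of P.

4

Row reduce to echelon form.
R2 ← R2 − (3)·R1: [0, -15, 5, 7, 14, -17]
R3 ← R3 − R1: [0, -3, 2, 4, 8, -5]
R4 ← R4 − (2)·R1: [0, -8, 0, 1, 9, -2]
R3 ← R3 − (1/5)·R2: [0, 0, 1, 13/5, 26/5, -8/5]
R4 ← R4 − (8/15)·R2: [0, 0, -8/3, -41/15, 23/15, 106/15]
R4 ← R4 + (8/3)·R3: [0, 0, 0, 21/5, 77/5, 14/5]
Echelon form has 4 nonzero rows, so rank(P) = 4.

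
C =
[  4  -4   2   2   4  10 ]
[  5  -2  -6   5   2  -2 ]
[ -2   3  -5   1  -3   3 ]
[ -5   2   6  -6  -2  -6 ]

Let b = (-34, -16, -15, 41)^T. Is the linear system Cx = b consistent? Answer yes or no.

Row reduce the augmented matrix [C | b].
R2 ← R2 − (5/4)·R1: [0, 3, -17/2, 5/2, -3, -29/2, 53/2]
R3 ← R3 + (1/2)·R1: [0, 1, -4, 2, -1, 8, -32]
R4 ← R4 + (5/4)·R1: [0, -3, 17/2, -7/2, 3, 13/2, -3/2]
R3 ← R3 − (1/3)·R2: [0, 0, -7/6, 7/6, 0, 77/6, -245/6]
R4 ← R4 + R2: [0, 0, 0, -1, 0, -8, 25]
The echelon form has 4 nonzero rows, and every pivot lies in the first 6 columns, so rank(C) = rank([C|b]) = 4.
The system is consistent.

yes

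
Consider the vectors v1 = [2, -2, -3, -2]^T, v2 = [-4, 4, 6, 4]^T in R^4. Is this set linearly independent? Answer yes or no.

Form the matrix with these vectors as rows and row reduce.
R2 ← R2 + (2)·R1: [0, 0, 0, 0]
1 nonzero row, so the 2 vectors span a space of dimension 1.
Since 1 < 2, the vectors are linearly dependent.

no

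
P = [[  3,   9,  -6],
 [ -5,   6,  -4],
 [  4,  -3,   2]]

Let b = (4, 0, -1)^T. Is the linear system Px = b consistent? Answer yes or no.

Row reduce the augmented matrix [P | b].
R2 ← R2 + (5/3)·R1: [0, 21, -14, 20/3]
R3 ← R3 − (4/3)·R1: [0, -15, 10, -19/3]
R3 ← R3 + (5/7)·R2: [0, 0, 0, -11/7]
The echelon form has 3 nonzero rows; the last pivot sits in the augmented column, so rank(P) = 2 but rank([P|b]) = 3.
Since the ranks differ, the system is inconsistent.

no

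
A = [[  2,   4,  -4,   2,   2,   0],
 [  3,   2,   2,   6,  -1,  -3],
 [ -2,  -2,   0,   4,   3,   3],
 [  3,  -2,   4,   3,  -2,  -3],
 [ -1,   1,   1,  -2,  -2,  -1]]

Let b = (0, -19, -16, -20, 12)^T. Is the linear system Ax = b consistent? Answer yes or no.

Row reduce the augmented matrix [A | b].
R2 ← R2 − (3/2)·R1: [0, -4, 8, 3, -4, -3, -19]
R3 ← R3 + R1: [0, 2, -4, 6, 5, 3, -16]
R4 ← R4 − (3/2)·R1: [0, -8, 10, 0, -5, -3, -20]
R5 ← R5 + (1/2)·R1: [0, 3, -1, -1, -1, -1, 12]
R3 ← R3 + (1/2)·R2: [0, 0, 0, 15/2, 3, 3/2, -51/2]
R4 ← R4 − (2)·R2: [0, 0, -6, -6, 3, 3, 18]
R5 ← R5 + (3/4)·R2: [0, 0, 5, 5/4, -4, -13/4, -9/4]
Swap R3 ↔ R4
R5 ← R5 + (5/6)·R3: [0, 0, 0, -15/4, -3/2, -3/4, 51/4]
R5 ← R5 + (1/2)·R4: [0, 0, 0, 0, 0, 0, 0]
The echelon form has 4 nonzero rows, and every pivot lies in the first 6 columns, so rank(A) = rank([A|b]) = 4.
The system is consistent.

yes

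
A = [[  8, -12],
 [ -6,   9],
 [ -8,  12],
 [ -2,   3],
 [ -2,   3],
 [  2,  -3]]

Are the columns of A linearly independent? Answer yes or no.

no

Row reduce A to echelon form.
R2 ← R2 + (3/4)·R1: [0, 0]
R3 ← R3 + R1: [0, 0]
R4 ← R4 + (1/4)·R1: [0, 0]
R5 ← R5 + (1/4)·R1: [0, 0]
R6 ← R6 − (1/4)·R1: [0, 0]
1 pivot among 2 columns.
Only 1 < 2 pivot columns, so the columns are linearly dependent.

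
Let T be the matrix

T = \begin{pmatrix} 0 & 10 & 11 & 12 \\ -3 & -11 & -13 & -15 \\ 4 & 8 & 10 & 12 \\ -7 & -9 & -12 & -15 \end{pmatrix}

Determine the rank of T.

2

Row reduce to echelon form.
Swap R1 ↔ R2
R3 ← R3 + (4/3)·R1: [0, -20/3, -22/3, -8]
R4 ← R4 − (7/3)·R1: [0, 50/3, 55/3, 20]
R3 ← R3 + (2/3)·R2: [0, 0, 0, 0]
R4 ← R4 − (5/3)·R2: [0, 0, 0, 0]
Echelon form has 2 nonzero rows, so rank(T) = 2.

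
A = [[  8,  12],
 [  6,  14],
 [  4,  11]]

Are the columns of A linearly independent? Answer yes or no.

yes

Row reduce A to echelon form.
R2 ← R2 − (3/4)·R1: [0, 5]
R3 ← R3 − (1/2)·R1: [0, 5]
R3 ← R3 − R2: [0, 0]
2 pivots among 2 columns.
Every column is a pivot column, so the columns are linearly independent.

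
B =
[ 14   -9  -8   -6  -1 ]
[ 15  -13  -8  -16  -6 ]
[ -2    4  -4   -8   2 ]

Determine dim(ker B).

Row reduce to echelon form.
R2 ← R2 − (15/14)·R1: [0, -47/14, 4/7, -67/7, -69/14]
R3 ← R3 + (1/7)·R1: [0, 19/7, -36/7, -62/7, 13/7]
R3 ← R3 + (38/47)·R2: [0, 0, -220/47, -780/47, -100/47]
3 nonzero rows, so rank(B) = 3.
B has 5 columns; by rank–nullity, nullity = 5 − 3 = 2.

2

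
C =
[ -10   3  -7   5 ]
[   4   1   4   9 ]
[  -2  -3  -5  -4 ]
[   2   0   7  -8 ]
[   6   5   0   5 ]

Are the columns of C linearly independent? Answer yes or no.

Row reduce C to echelon form.
R2 ← R2 + (2/5)·R1: [0, 11/5, 6/5, 11]
R3 ← R3 − (1/5)·R1: [0, -18/5, -18/5, -5]
R4 ← R4 + (1/5)·R1: [0, 3/5, 28/5, -7]
R5 ← R5 + (3/5)·R1: [0, 34/5, -21/5, 8]
R3 ← R3 + (18/11)·R2: [0, 0, -18/11, 13]
R4 ← R4 − (3/11)·R2: [0, 0, 58/11, -10]
R5 ← R5 − (34/11)·R2: [0, 0, -87/11, -26]
R4 ← R4 + (29/9)·R3: [0, 0, 0, 287/9]
R5 ← R5 − (29/6)·R3: [0, 0, 0, -533/6]
R5 ← R5 + (39/14)·R4: [0, 0, 0, 0]
4 pivots among 4 columns.
Every column is a pivot column, so the columns are linearly independent.

yes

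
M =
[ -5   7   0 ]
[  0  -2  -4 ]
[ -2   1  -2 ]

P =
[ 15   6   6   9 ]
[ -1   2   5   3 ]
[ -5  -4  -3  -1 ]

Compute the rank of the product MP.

First compute MP:
[[-82, -16,   5, -24],
 [ 22,  12,   2,  -2],
 [-21,  -2,  -1, -13]]
Now row reduce the product.
R2 ← R2 + (11/41)·R1: [0, 316/41, 137/41, -346/41]
R3 ← R3 − (21/82)·R1: [0, 86/41, -187/82, -281/41]
R3 ← R3 − (43/158)·R2: [0, 0, -252/79, -360/79]
3 nonzero rows, so rank(MP) = 3.

3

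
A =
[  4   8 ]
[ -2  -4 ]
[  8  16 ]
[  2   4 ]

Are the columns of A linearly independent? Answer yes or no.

no

Row reduce A to echelon form.
R2 ← R2 + (1/2)·R1: [0, 0]
R3 ← R3 − (2)·R1: [0, 0]
R4 ← R4 − (1/2)·R1: [0, 0]
1 pivot among 2 columns.
Only 1 < 2 pivot columns, so the columns are linearly dependent.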